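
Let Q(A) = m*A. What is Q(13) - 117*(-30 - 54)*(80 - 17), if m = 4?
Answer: 619216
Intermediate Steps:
Q(A) = 4*A
Q(13) - 117*(-30 - 54)*(80 - 17) = 4*13 - 117*(-30 - 54)*(80 - 17) = 52 - (-9828)*63 = 52 - 117*(-5292) = 52 + 619164 = 619216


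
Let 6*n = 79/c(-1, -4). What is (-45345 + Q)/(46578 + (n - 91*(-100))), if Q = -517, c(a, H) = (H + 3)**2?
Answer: -275172/334147 ≈ -0.82351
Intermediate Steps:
c(a, H) = (3 + H)**2
n = 79/6 (n = (79/((3 - 4)**2))/6 = (79/((-1)**2))/6 = (79/1)/6 = (79*1)/6 = (1/6)*79 = 79/6 ≈ 13.167)
(-45345 + Q)/(46578 + (n - 91*(-100))) = (-45345 - 517)/(46578 + (79/6 - 91*(-100))) = -45862/(46578 + (79/6 + 9100)) = -45862/(46578 + 54679/6) = -45862/334147/6 = -45862*6/334147 = -275172/334147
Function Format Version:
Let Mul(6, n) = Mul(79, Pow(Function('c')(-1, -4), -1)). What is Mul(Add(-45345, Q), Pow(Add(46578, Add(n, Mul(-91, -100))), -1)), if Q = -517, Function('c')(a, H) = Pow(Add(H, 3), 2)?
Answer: Rational(-275172, 334147) ≈ -0.82351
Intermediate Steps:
Function('c')(a, H) = Pow(Add(3, H), 2)
n = Rational(79, 6) (n = Mul(Rational(1, 6), Mul(79, Pow(Pow(Add(3, -4), 2), -1))) = Mul(Rational(1, 6), Mul(79, Pow(Pow(-1, 2), -1))) = Mul(Rational(1, 6), Mul(79, Pow(1, -1))) = Mul(Rational(1, 6), Mul(79, 1)) = Mul(Rational(1, 6), 79) = Rational(79, 6) ≈ 13.167)
Mul(Add(-45345, Q), Pow(Add(46578, Add(n, Mul(-91, -100))), -1)) = Mul(Add(-45345, -517), Pow(Add(46578, Add(Rational(79, 6), Mul(-91, -100))), -1)) = Mul(-45862, Pow(Add(46578, Add(Rational(79, 6), 9100)), -1)) = Mul(-45862, Pow(Add(46578, Rational(54679, 6)), -1)) = Mul(-45862, Pow(Rational(334147, 6), -1)) = Mul(-45862, Rational(6, 334147)) = Rational(-275172, 334147)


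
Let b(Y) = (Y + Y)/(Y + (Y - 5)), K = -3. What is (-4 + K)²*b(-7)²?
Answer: 9604/361 ≈ 26.604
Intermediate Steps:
b(Y) = 2*Y/(-5 + 2*Y) (b(Y) = (2*Y)/(Y + (-5 + Y)) = (2*Y)/(-5 + 2*Y) = 2*Y/(-5 + 2*Y))
(-4 + K)²*b(-7)² = (-4 - 3)²*(2*(-7)/(-5 + 2*(-7)))² = (-7)²*(2*(-7)/(-5 - 14))² = 49*(2*(-7)/(-19))² = 49*(2*(-7)*(-1/19))² = 49*(14/19)² = 49*(196/361) = 9604/361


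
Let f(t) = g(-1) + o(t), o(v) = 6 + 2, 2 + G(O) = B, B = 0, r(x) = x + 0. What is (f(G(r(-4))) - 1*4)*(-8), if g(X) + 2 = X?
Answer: -8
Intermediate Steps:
r(x) = x
g(X) = -2 + X
G(O) = -2 (G(O) = -2 + 0 = -2)
o(v) = 8
f(t) = 5 (f(t) = (-2 - 1) + 8 = -3 + 8 = 5)
(f(G(r(-4))) - 1*4)*(-8) = (5 - 1*4)*(-8) = (5 - 4)*(-8) = 1*(-8) = -8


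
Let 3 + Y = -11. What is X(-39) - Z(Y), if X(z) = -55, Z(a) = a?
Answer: -41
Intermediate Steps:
Y = -14 (Y = -3 - 11 = -14)
X(-39) - Z(Y) = -55 - 1*(-14) = -55 + 14 = -41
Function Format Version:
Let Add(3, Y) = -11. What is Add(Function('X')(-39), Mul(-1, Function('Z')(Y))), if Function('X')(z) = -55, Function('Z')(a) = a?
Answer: -41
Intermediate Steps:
Y = -14 (Y = Add(-3, -11) = -14)
Add(Function('X')(-39), Mul(-1, Function('Z')(Y))) = Add(-55, Mul(-1, -14)) = Add(-55, 14) = -41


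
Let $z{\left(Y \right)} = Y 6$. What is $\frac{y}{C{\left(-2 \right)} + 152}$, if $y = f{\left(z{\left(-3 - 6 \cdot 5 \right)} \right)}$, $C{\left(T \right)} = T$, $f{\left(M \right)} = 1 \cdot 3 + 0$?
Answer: $\frac{1}{50} \approx 0.02$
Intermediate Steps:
$z{\left(Y \right)} = 6 Y$
$f{\left(M \right)} = 3$ ($f{\left(M \right)} = 3 + 0 = 3$)
$y = 3$
$\frac{y}{C{\left(-2 \right)} + 152} = \frac{3}{-2 + 152} = \frac{3}{150} = 3 \cdot \frac{1}{150} = \frac{1}{50}$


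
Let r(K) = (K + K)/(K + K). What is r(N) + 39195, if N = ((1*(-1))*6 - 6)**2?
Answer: 39196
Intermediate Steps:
N = 144 (N = (-1*6 - 6)**2 = (-6 - 6)**2 = (-12)**2 = 144)
r(K) = 1 (r(K) = (2*K)/((2*K)) = (2*K)*(1/(2*K)) = 1)
r(N) + 39195 = 1 + 39195 = 39196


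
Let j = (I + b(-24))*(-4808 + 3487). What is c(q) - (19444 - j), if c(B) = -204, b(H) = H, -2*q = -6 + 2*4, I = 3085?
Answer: -4063229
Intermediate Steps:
q = -1 (q = -(-6 + 2*4)/2 = -(-6 + 8)/2 = -½*2 = -1)
j = -4043581 (j = (3085 - 24)*(-4808 + 3487) = 3061*(-1321) = -4043581)
c(q) - (19444 - j) = -204 - (19444 - 1*(-4043581)) = -204 - (19444 + 4043581) = -204 - 1*4063025 = -204 - 4063025 = -4063229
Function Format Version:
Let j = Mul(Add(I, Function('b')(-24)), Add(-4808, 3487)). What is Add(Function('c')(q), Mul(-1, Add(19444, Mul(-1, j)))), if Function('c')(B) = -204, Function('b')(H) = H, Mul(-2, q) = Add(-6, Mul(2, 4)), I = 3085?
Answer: -4063229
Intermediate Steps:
q = -1 (q = Mul(Rational(-1, 2), Add(-6, Mul(2, 4))) = Mul(Rational(-1, 2), Add(-6, 8)) = Mul(Rational(-1, 2), 2) = -1)
j = -4043581 (j = Mul(Add(3085, -24), Add(-4808, 3487)) = Mul(3061, -1321) = -4043581)
Add(Function('c')(q), Mul(-1, Add(19444, Mul(-1, j)))) = Add(-204, Mul(-1, Add(19444, Mul(-1, -4043581)))) = Add(-204, Mul(-1, Add(19444, 4043581))) = Add(-204, Mul(-1, 4063025)) = Add(-204, -4063025) = -4063229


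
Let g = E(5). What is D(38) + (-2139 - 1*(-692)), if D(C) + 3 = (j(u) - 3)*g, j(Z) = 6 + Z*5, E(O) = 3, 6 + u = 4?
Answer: -1471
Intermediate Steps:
u = -2 (u = -6 + 4 = -2)
g = 3
j(Z) = 6 + 5*Z
D(C) = -24 (D(C) = -3 + ((6 + 5*(-2)) - 3)*3 = -3 + ((6 - 10) - 3)*3 = -3 + (-4 - 3)*3 = -3 - 7*3 = -3 - 21 = -24)
D(38) + (-2139 - 1*(-692)) = -24 + (-2139 - 1*(-692)) = -24 + (-2139 + 692) = -24 - 1447 = -1471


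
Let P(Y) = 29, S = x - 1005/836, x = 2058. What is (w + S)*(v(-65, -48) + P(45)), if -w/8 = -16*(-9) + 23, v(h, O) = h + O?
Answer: -12654327/209 ≈ -60547.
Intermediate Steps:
v(h, O) = O + h
S = 1719483/836 (S = 2058 - 1005/836 = 1719483/836 ≈ 2056.8)
w = -1336 (w = -8*(-16*(-9) + 23) = -8*(144 + 23) = -8*167 = -1336)
(w + S)*(v(-65, -48) + P(45)) = (-1336 + 1719483/836)*((-48 - 65) + 29) = 602587*(-113 + 29)/836 = (602587/836)*(-84) = -12654327/209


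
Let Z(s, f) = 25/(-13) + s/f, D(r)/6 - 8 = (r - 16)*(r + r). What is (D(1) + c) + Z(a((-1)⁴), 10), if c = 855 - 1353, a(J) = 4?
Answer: -41049/65 ≈ -631.52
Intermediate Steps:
D(r) = 48 + 12*r*(-16 + r) (D(r) = 48 + 6*((r - 16)*(r + r)) = 48 + 6*((-16 + r)*(2*r)) = 48 + 6*(2*r*(-16 + r)) = 48 + 12*r*(-16 + r))
Z(s, f) = -25/13 + s/f (Z(s, f) = 25*(-1/13) + s/f = -25/13 + s/f)
c = -498
(D(1) + c) + Z(a((-1)⁴), 10) = ((48 - 192*1 + 12*1²) - 498) + (-25/13 + 4/10) = ((48 - 192 + 12*1) - 498) + (-25/13 + 4*(⅒)) = ((48 - 192 + 12) - 498) + (-25/13 + ⅖) = (-132 - 498) - 99/65 = -630 - 99/65 = -41049/65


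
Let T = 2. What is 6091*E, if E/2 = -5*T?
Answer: -121820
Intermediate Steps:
E = -20 (E = 2*(-5*2) = 2*(-10) = -20)
6091*E = 6091*(-20) = -121820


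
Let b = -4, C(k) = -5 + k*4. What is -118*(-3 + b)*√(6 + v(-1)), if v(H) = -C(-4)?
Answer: 2478*√3 ≈ 4292.0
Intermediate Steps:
C(k) = -5 + 4*k
v(H) = 21 (v(H) = -(-5 + 4*(-4)) = -(-5 - 16) = -1*(-21) = 21)
-118*(-3 + b)*√(6 + v(-1)) = -118*(-3 - 4)*√(6 + 21) = -(-826)*√27 = -(-826)*3*√3 = -(-2478)*√3 = 2478*√3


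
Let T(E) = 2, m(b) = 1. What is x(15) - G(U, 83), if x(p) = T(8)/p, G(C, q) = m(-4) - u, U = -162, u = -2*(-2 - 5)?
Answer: 197/15 ≈ 13.133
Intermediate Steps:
u = 14 (u = -2*(-7) = 14)
G(C, q) = -13 (G(C, q) = 1 - 1*14 = 1 - 14 = -13)
x(p) = 2/p
x(15) - G(U, 83) = 2/15 - 1*(-13) = 2*(1/15) + 13 = 2/15 + 13 = 197/15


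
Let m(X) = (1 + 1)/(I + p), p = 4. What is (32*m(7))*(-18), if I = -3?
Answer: -1152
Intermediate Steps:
m(X) = 2 (m(X) = (1 + 1)/(-3 + 4) = 2/1 = 2*1 = 2)
(32*m(7))*(-18) = (32*2)*(-18) = 64*(-18) = -1152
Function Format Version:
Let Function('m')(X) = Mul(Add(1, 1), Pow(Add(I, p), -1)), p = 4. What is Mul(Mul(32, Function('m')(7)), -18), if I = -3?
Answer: -1152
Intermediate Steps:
Function('m')(X) = 2 (Function('m')(X) = Mul(Add(1, 1), Pow(Add(-3, 4), -1)) = Mul(2, Pow(1, -1)) = Mul(2, 1) = 2)
Mul(Mul(32, Function('m')(7)), -18) = Mul(Mul(32, 2), -18) = Mul(64, -18) = -1152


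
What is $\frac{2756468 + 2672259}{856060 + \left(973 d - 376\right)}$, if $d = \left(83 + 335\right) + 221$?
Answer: $\frac{5428727}{1477431} \approx 3.6744$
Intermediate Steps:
$d = 639$ ($d = 418 + 221 = 639$)
$\frac{2756468 + 2672259}{856060 + \left(973 d - 376\right)} = \frac{2756468 + 2672259}{856060 + \left(973 \cdot 639 - 376\right)} = \frac{5428727}{856060 + \left(621747 - 376\right)} = \frac{5428727}{856060 + 621371} = \frac{5428727}{1477431}$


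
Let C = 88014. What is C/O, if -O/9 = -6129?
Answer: 29338/18387 ≈ 1.5956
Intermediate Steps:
O = 55161 (O = -9*(-6129) = 55161)
C/O = 88014/55161 = 88014*(1/55161) = 29338/18387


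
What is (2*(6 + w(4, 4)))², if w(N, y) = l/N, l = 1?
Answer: 625/4 ≈ 156.25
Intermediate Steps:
w(N, y) = 1/N
(2*(6 + w(4, 4)))² = (2*(6 + 1/4))² = (2*(6 + ¼))² = (2*(25/4))² = (25/2)² = 625/4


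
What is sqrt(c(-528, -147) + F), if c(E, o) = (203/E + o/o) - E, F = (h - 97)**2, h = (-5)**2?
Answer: sqrt(99536613)/132 ≈ 75.582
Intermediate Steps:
h = 25
F = 5184 (F = (25 - 97)**2 = (-72)**2 = 5184)
c(E, o) = 1 - E + 203/E (c(E, o) = (203/E + 1) - E = (1 + 203/E) - E = 1 - E + 203/E)
sqrt(c(-528, -147) + F) = sqrt((1 - 1*(-528) + 203/(-528)) + 5184) = sqrt((1 + 528 + 203*(-1/528)) + 5184) = sqrt((1 + 528 - 203/528) + 5184) = sqrt(279109/528 + 5184) = sqrt(3016261/528) = sqrt(99536613)/132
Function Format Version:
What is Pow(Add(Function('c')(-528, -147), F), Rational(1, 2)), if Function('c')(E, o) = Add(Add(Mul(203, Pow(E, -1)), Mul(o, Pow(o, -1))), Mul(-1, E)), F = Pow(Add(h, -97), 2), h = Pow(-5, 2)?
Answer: Mul(Rational(1, 132), Pow(99536613, Rational(1, 2))) ≈ 75.582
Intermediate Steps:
h = 25
F = 5184 (F = Pow(Add(25, -97), 2) = Pow(-72, 2) = 5184)
Function('c')(E, o) = Add(1, Mul(-1, E), Mul(203, Pow(E, -1))) (Function('c')(E, o) = Add(Add(Mul(203, Pow(E, -1)), 1), Mul(-1, E)) = Add(Add(1, Mul(203, Pow(E, -1))), Mul(-1, E)) = Add(1, Mul(-1, E), Mul(203, Pow(E, -1))))
Pow(Add(Function('c')(-528, -147), F), Rational(1, 2)) = Pow(Add(Add(1, Mul(-1, -528), Mul(203, Pow(-528, -1))), 5184), Rational(1, 2)) = Pow(Add(Add(1, 528, Mul(203, Rational(-1, 528))), 5184), Rational(1, 2)) = Pow(Add(Add(1, 528, Rational(-203, 528)), 5184), Rational(1, 2)) = Pow(Add(Rational(279109, 528), 5184), Rational(1, 2)) = Pow(Rational(3016261, 528), Rational(1, 2)) = Mul(Rational(1, 132), Pow(99536613, Rational(1, 2)))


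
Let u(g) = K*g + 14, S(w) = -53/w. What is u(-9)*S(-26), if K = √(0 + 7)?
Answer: 371/13 - 477*√7/26 ≈ -20.001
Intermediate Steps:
K = √7 ≈ 2.6458
u(g) = 14 + g*√7 (u(g) = √7*g + 14 = g*√7 + 14 = 14 + g*√7)
u(-9)*S(-26) = (14 - 9*√7)*(-53/(-26)) = (14 - 9*√7)*(-53*(-1/26)) = (14 - 9*√7)*(53/26) = 371/13 - 477*√7/26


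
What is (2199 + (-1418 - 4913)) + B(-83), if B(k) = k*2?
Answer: -4298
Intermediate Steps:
B(k) = 2*k
(2199 + (-1418 - 4913)) + B(-83) = (2199 + (-1418 - 4913)) + 2*(-83) = (2199 - 6331) - 166 = -4132 - 166 = -4298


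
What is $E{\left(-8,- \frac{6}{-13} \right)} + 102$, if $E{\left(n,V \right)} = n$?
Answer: $94$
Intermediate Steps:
$E{\left(-8,- \frac{6}{-13} \right)} + 102 = -8 + 102 = 94$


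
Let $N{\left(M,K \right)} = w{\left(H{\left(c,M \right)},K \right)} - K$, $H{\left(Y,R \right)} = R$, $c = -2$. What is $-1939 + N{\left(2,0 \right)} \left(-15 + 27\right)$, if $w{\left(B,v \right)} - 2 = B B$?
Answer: $-1867$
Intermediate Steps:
$w{\left(B,v \right)} = 2 + B^{2}$ ($w{\left(B,v \right)} = 2 + B B = 2 + B^{2}$)
$N{\left(M,K \right)} = 2 + M^{2} - K$ ($N{\left(M,K \right)} = \left(2 + M^{2}\right) - K = 2 + M^{2} - K$)
$-1939 + N{\left(2,0 \right)} \left(-15 + 27\right) = -1939 + \left(2 + 2^{2} - 0\right) \left(-15 + 27\right) = -1939 + \left(2 + 4 + 0\right) 12 = -1939 + 6 \cdot 12 = -1939 + 72 = -1867$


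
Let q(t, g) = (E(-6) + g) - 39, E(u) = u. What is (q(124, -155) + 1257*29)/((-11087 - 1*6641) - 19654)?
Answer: -36253/37382 ≈ -0.96980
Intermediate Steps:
q(t, g) = -45 + g (q(t, g) = (-6 + g) - 39 = -45 + g)
(q(124, -155) + 1257*29)/((-11087 - 1*6641) - 19654) = ((-45 - 155) + 1257*29)/((-11087 - 1*6641) - 19654) = (-200 + 36453)/((-11087 - 6641) - 19654) = 36253/(-17728 - 19654) = 36253/(-37382) = 36253*(-1/37382) = -36253/37382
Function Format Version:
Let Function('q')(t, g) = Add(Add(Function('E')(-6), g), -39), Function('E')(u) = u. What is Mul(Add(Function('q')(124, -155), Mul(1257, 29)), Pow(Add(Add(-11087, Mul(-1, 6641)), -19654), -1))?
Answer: Rational(-36253, 37382) ≈ -0.96980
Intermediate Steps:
Function('q')(t, g) = Add(-45, g) (Function('q')(t, g) = Add(Add(-6, g), -39) = Add(-45, g))
Mul(Add(Function('q')(124, -155), Mul(1257, 29)), Pow(Add(Add(-11087, Mul(-1, 6641)), -19654), -1)) = Mul(Add(Add(-45, -155), Mul(1257, 29)), Pow(Add(Add(-11087, Mul(-1, 6641)), -19654), -1)) = Mul(Add(-200, 36453), Pow(Add(Add(-11087, -6641), -19654), -1)) = Mul(36253, Pow(Add(-17728, -19654), -1)) = Mul(36253, Pow(-37382, -1)) = Mul(36253, Rational(-1, 37382)) = Rational(-36253, 37382)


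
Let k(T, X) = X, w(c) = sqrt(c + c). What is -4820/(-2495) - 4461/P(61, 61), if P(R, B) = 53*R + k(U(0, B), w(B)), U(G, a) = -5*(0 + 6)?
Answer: 47198441/85502153 + 4461*sqrt(122)/10452167 ≈ 0.55673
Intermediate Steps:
w(c) = sqrt(2)*sqrt(c) (w(c) = sqrt(2*c) = sqrt(2)*sqrt(c))
U(G, a) = -30 (U(G, a) = -5*6 = -30)
P(R, B) = 53*R + sqrt(2)*sqrt(B)
-4820/(-2495) - 4461/P(61, 61) = -4820/(-2495) - 4461/(53*61 + sqrt(2)*sqrt(61)) = -4820*(-1/2495) - 4461/(3233 + sqrt(122)) = 964/499 - 4461/(3233 + sqrt(122))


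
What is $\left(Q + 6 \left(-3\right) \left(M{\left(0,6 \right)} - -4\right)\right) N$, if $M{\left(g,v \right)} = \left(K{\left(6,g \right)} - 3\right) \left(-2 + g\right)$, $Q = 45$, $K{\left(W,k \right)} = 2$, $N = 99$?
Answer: $-6237$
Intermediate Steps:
$M{\left(g,v \right)} = 2 - g$ ($M{\left(g,v \right)} = \left(2 - 3\right) \left(-2 + g\right) = - (-2 + g) = 2 - g$)
$\left(Q + 6 \left(-3\right) \left(M{\left(0,6 \right)} - -4\right)\right) N = \left(45 + 6 \left(-3\right) \left(\left(2 - 0\right) - -4\right)\right) 99 = \left(45 - 18 \left(\left(2 + 0\right) + 4\right)\right) 99 = \left(45 - 18 \left(2 + 4\right)\right) 99 = \left(45 - 108\right) 99 = \left(-63\right) 99 = -6237$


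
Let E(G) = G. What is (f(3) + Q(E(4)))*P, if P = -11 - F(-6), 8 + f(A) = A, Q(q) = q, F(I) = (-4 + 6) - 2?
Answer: 11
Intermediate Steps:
F(I) = 0 (F(I) = 2 - 2 = 0)
f(A) = -8 + A
P = -11 (P = -11 - 1*0 = -11 + 0 = -11)
(f(3) + Q(E(4)))*P = ((-8 + 3) + 4)*(-11) = (-5 + 4)*(-11) = -1*(-11) = 11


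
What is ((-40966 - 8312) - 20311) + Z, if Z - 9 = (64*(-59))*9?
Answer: -103564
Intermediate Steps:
Z = -33975 (Z = 9 + (64*(-59))*9 = 9 - 3776*9 = 9 - 33984 = -33975)
((-40966 - 8312) - 20311) + Z = ((-40966 - 8312) - 20311) - 33975 = (-49278 - 20311) - 33975 = -69589 - 33975 = -103564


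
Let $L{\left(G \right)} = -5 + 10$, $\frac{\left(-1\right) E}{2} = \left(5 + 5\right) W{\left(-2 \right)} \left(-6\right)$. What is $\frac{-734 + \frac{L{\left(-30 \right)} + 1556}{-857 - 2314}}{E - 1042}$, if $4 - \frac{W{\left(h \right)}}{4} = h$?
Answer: $- \frac{332725}{832614} \approx -0.39961$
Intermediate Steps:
$W{\left(h \right)} = 16 - 4 h$
$E = 2880$ ($E = - 2 \left(5 + 5\right) \left(16 - -8\right) \left(-6\right) = - 2 \cdot 10 \left(16 + 8\right) \left(-6\right) = - 2 \cdot 10 \cdot 24 \left(-6\right) = - 2 \cdot 240 \left(-6\right) = \left(-2\right) \left(-1440\right) = 2880$)
$L{\left(G \right)} = 5$
$\frac{-734 + \frac{L{\left(-30 \right)} + 1556}{-857 - 2314}}{E - 1042} = \frac{-734 + \frac{5 + 1556}{-857 - 2314}}{2880 - 1042} = \frac{-734 + \frac{1561}{-3171}}{1838} = \left(-734 + 1561 \left(- \frac{1}{3171}\right)\right) \frac{1}{1838} = \left(-734 - \frac{223}{453}\right) \frac{1}{1838} = \left(- \frac{332725}{453}\right) \frac{1}{1838} = - \frac{332725}{832614}$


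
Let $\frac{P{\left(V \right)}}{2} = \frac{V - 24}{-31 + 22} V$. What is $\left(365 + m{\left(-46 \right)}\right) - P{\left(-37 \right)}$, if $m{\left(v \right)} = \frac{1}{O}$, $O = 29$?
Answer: $\frac{226180}{261} \approx 866.59$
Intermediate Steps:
$m{\left(v \right)} = \frac{1}{29}$
$P{\left(V \right)} = 2 V \left(\frac{8}{3} - \frac{V}{9}\right)$ ($P{\left(V \right)} = 2 \frac{V - 24}{-31 + 22} V = 2 \frac{-24 + V}{-9} V = 2 \left(-24 + V\right) \left(- \frac{1}{9}\right) V = 2 \left(\frac{8}{3} - \frac{V}{9}\right) V = 2 V \left(\frac{8}{3} - \frac{V}{9}\right)$)
$\left(365 + m{\left(-46 \right)}\right) - P{\left(-37 \right)} = \left(365 + \frac{1}{29}\right) - \frac{2}{9} \left(-37\right) \left(24 - -37\right) = \frac{10586}{29} - \frac{2}{9} \left(-37\right) \left(24 + 37\right) = \frac{10586}{29} - \frac{2}{9} \left(-37\right) 61 = \frac{10586}{29} - - \frac{4514}{9} = \frac{10586}{29} + \frac{4514}{9} = \frac{226180}{261}$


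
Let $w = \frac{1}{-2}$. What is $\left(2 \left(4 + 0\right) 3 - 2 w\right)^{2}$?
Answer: $625$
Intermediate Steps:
$w = - \frac{1}{2} \approx -0.5$
$\left(2 \left(4 + 0\right) 3 - 2 w\right)^{2} = \left(2 \left(4 + 0\right) 3 - -1\right)^{2} = \left(2 \cdot 4 \cdot 3 + 1\right)^{2} = \left(8 \cdot 3 + 1\right)^{2} = \left(24 + 1\right)^{2} = 25^{2} = 625$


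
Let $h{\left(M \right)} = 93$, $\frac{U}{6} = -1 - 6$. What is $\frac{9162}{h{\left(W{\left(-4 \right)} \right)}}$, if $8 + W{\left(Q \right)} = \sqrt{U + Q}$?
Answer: $\frac{3054}{31} \approx 98.516$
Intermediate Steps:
$U = -42$ ($U = 6 \left(-1 - 6\right) = 6 \left(-7\right) = -42$)
$W{\left(Q \right)} = -8 + \sqrt{-42 + Q}$
$\frac{9162}{h{\left(W{\left(-4 \right)} \right)}} = \frac{9162}{93} = 9162 \cdot \frac{1}{93} = \frac{3054}{31}$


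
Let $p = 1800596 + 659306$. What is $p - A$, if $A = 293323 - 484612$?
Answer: $2651191$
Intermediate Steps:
$A = -191289$
$p = 2459902$
$p - A = 2459902 - -191289 = 2459902 + 191289 = 2651191$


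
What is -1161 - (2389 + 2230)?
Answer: -5780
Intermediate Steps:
-1161 - (2389 + 2230) = -1161 - 1*4619 = -1161 - 4619 = -5780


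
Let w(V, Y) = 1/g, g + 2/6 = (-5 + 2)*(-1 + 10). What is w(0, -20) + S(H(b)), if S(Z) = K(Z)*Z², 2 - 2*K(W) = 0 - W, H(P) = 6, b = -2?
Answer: 11805/82 ≈ 143.96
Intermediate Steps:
K(W) = 1 + W/2 (K(W) = 1 - (0 - W)/2 = 1 - (-1)*W/2 = 1 + W/2)
g = -82/3 (g = -⅓ + (-5 + 2)*(-1 + 10) = -⅓ - 3*9 = -⅓ - 27 = -82/3 ≈ -27.333)
S(Z) = Z²*(1 + Z/2) (S(Z) = (1 + Z/2)*Z² = Z²*(1 + Z/2))
w(V, Y) = -3/82 (w(V, Y) = 1/(-82/3) = -3/82)
w(0, -20) + S(H(b)) = -3/82 + (½)*6²*(2 + 6) = -3/82 + (½)*36*8 = -3/82 + 144 = 11805/82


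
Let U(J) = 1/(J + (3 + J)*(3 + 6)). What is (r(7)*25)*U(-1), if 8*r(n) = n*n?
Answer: 1225/136 ≈ 9.0074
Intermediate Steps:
r(n) = n²/8 (r(n) = (n*n)/8 = n²/8)
U(J) = 1/(27 + 10*J) (U(J) = 1/(J + (3 + J)*9) = 1/(J + (27 + 9*J)) = 1/(27 + 10*J))
(r(7)*25)*U(-1) = (((⅛)*7²)*25)/(27 + 10*(-1)) = (((⅛)*49)*25)/(27 - 10) = ((49/8)*25)/17 = (1225/8)*(1/17) = 1225/136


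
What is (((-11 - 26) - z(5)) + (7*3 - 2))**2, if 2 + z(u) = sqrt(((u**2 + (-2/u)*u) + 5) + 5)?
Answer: (16 + sqrt(33))**2 ≈ 472.83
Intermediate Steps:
z(u) = -2 + sqrt(8 + u**2) (z(u) = -2 + sqrt(((u**2 + (-2/u)*u) + 5) + 5) = -2 + sqrt(((u**2 - 2) + 5) + 5) = -2 + sqrt(((-2 + u**2) + 5) + 5) = -2 + sqrt((3 + u**2) + 5) = -2 + sqrt(8 + u**2))
(((-11 - 26) - z(5)) + (7*3 - 2))**2 = (((-11 - 26) - (-2 + sqrt(8 + 5**2))) + (7*3 - 2))**2 = ((-37 - (-2 + sqrt(8 + 25))) + (21 - 2))**2 = ((-37 - (-2 + sqrt(33))) + 19)**2 = ((-37 + (2 - sqrt(33))) + 19)**2 = ((-35 - sqrt(33)) + 19)**2 = (-16 - sqrt(33))**2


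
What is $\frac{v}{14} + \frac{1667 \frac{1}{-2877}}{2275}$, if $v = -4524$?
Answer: $- \frac{2115028217}{6545175} \approx -323.14$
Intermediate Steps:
$\frac{v}{14} + \frac{1667 \frac{1}{-2877}}{2275} = - \frac{4524}{14} + \frac{1667 \frac{1}{-2877}}{2275} = \left(-4524\right) \frac{1}{14} + 1667 \left(- \frac{1}{2877}\right) \frac{1}{2275} = - \frac{2262}{7} - \frac{1667}{6545175} = - \frac{2115028217}{6545175}$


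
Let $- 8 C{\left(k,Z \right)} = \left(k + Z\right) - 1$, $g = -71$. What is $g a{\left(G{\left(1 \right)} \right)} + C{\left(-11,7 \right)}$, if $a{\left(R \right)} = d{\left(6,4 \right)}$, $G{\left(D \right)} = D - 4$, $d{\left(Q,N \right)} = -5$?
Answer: $\frac{2845}{8} \approx 355.63$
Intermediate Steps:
$G{\left(D \right)} = -4 + D$
$C{\left(k,Z \right)} = \frac{1}{8} - \frac{Z}{8} - \frac{k}{8}$ ($C{\left(k,Z \right)} = - \frac{\left(k + Z\right) - 1}{8} = - \frac{\left(Z + k\right) - 1}{8} = - \frac{-1 + Z + k}{8} = \frac{1}{8} - \frac{Z}{8} - \frac{k}{8}$)
$a{\left(R \right)} = -5$
$g a{\left(G{\left(1 \right)} \right)} + C{\left(-11,7 \right)} = \left(-71\right) \left(-5\right) - - \frac{5}{8} = 355 + \left(\frac{1}{8} - \frac{7}{8} + \frac{11}{8}\right) = 355 + \frac{5}{8} = \frac{2845}{8}$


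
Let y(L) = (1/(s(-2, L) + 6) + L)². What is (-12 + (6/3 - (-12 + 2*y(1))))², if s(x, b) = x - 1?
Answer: 196/81 ≈ 2.4198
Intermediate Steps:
s(x, b) = -1 + x
y(L) = (⅓ + L)² (y(L) = (1/((-1 - 2) + 6) + L)² = (1/(-3 + 6) + L)² = (1/3 + L)² = (⅓ + L)²)
(-12 + (6/3 - (-12 + 2*y(1))))² = (-12 + (6/3 - (-12 + 2*(1 + 3*1)²/9)))² = (-12 + (6*(⅓) - (-12 + 2*(1 + 3)²/9)))² = (-12 + (2 - 2/(1/((⅑)*4² - 6))))² = (-12 + (2 - 2/(1/((⅑)*16 - 6))))² = (-12 + (2 - 2/(1/(16/9 - 6))))² = (-12 + (2 - 2/(1/(-38/9))))² = (-12 + (2 - 2/(-9/38)))² = (-12 + (2 - 2*(-38/9)))² = (-12 + (2 + 76/9))² = (-12 + 94/9)² = (-14/9)² = 196/81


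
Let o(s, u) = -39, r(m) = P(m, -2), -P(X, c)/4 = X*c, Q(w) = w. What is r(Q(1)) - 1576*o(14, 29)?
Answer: 61472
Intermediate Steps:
P(X, c) = -4*X*c
r(m) = 8*m (r(m) = -4*m*(-2) = 8*m)
r(Q(1)) - 1576*o(14, 29) = 8*1 - 1576*(-39) = 8 + 61464 = 61472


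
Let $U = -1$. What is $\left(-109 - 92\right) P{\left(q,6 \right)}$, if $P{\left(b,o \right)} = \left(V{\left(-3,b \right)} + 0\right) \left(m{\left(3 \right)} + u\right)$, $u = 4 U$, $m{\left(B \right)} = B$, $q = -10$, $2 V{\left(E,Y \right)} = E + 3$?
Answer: $0$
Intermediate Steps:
$V{\left(E,Y \right)} = \frac{3}{2} + \frac{E}{2}$ ($V{\left(E,Y \right)} = \frac{E + 3}{2} = \frac{3 + E}{2} = \frac{3}{2} + \frac{E}{2}$)
$u = -4$ ($u = 4 \left(-1\right) = -4$)
$P{\left(b,o \right)} = 0$ ($P{\left(b,o \right)} = \left(\left(\frac{3}{2} + \frac{1}{2} \left(-3\right)\right) + 0\right) \left(3 - 4\right) = \left(\left(\frac{3}{2} - \frac{3}{2}\right) + 0\right) \left(-1\right) = \left(0 + 0\right) \left(-1\right) = 0 \left(-1\right) = 0$)
$\left(-109 - 92\right) P{\left(q,6 \right)} = \left(-109 - 92\right) 0 = \left(-201\right) 0 = 0$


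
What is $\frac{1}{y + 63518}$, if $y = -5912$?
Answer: $\frac{1}{57606} \approx 1.7359 \cdot 10^{-5}$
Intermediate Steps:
$\frac{1}{y + 63518} = \frac{1}{-5912 + 63518} = \frac{1}{57606}$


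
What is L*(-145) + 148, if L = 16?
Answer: -2172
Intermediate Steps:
L*(-145) + 148 = 16*(-145) + 148 = -2320 + 148 = -2172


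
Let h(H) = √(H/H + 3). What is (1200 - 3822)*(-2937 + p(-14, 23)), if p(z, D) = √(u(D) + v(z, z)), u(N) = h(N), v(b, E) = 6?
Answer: 7700814 - 5244*√2 ≈ 7.6934e+6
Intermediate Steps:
h(H) = 2 (h(H) = √(1 + 3) = √4 = 2)
u(N) = 2
p(z, D) = 2*√2 (p(z, D) = √(2 + 6) = √8 = 2*√2)
(1200 - 3822)*(-2937 + p(-14, 23)) = (1200 - 3822)*(-2937 + 2*√2) = -2622*(-2937 + 2*√2) = 7700814 - 5244*√2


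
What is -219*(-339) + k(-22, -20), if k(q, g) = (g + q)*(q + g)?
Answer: 76005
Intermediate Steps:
k(q, g) = (g + q)**2 (k(q, g) = (g + q)*(g + q) = (g + q)**2)
-219*(-339) + k(-22, -20) = -219*(-339) + (-20 - 22)**2 = 74241 + (-42)**2 = 74241 + 1764 = 76005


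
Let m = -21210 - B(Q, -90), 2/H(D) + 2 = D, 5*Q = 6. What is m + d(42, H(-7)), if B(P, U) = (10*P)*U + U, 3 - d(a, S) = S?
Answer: -180331/9 ≈ -20037.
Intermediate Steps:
Q = 6/5 (Q = (⅕)*6 = 6/5 ≈ 1.2000)
H(D) = 2/(-2 + D)
d(a, S) = 3 - S
B(P, U) = U + 10*P*U (B(P, U) = 10*P*U + U = U + 10*P*U)
m = -20040 (m = -21210 - (-90)*(1 + 10*(6/5)) = -21210 - (-90)*(1 + 12) = -21210 - (-90)*13 = -21210 - 1*(-1170) = -21210 + 1170 = -20040)
m + d(42, H(-7)) = -20040 + (3 - 2/(-2 - 7)) = -20040 + (3 - 2/(-9)) = -20040 + (3 - 2*(-1)/9) = -20040 + (3 - 1*(-2/9)) = -20040 + (3 + 2/9) = -20040 + 29/9 = -180331/9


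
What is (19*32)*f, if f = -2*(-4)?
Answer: 4864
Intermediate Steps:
f = 8
(19*32)*f = (19*32)*8 = 608*8 = 4864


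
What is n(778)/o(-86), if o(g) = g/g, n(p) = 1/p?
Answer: 1/778 ≈ 0.0012853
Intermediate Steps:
o(g) = 1
n(778)/o(-86) = 1/(778*1) = (1/778)*1 = 1/778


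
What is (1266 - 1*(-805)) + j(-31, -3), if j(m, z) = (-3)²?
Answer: 2080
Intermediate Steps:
j(m, z) = 9
(1266 - 1*(-805)) + j(-31, -3) = (1266 - 1*(-805)) + 9 = (1266 + 805) + 9 = 2071 + 9 = 2080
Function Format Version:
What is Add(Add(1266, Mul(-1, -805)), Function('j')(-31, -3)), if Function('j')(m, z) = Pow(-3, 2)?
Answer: 2080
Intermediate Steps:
Function('j')(m, z) = 9
Add(Add(1266, Mul(-1, -805)), Function('j')(-31, -3)) = Add(Add(1266, Mul(-1, -805)), 9) = Add(Add(1266, 805), 9) = Add(2071, 9) = 2080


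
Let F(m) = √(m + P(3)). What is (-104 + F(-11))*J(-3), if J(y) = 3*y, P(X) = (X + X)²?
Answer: 891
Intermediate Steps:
P(X) = 4*X² (P(X) = (2*X)² = 4*X²)
F(m) = √(36 + m) (F(m) = √(m + 4*3²) = √(m + 4*9) = √(m + 36) = √(36 + m))
(-104 + F(-11))*J(-3) = (-104 + √(36 - 11))*(3*(-3)) = (-104 + √25)*(-9) = (-104 + 5)*(-9) = -99*(-9) = 891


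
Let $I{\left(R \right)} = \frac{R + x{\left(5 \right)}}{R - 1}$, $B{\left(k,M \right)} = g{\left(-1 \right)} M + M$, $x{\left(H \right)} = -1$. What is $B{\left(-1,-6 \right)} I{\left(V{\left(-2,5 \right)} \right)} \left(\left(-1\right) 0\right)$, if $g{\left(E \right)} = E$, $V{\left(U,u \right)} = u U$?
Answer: $0$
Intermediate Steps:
$V{\left(U,u \right)} = U u$
$B{\left(k,M \right)} = 0$ ($B{\left(k,M \right)} = - M + M = 0$)
$I{\left(R \right)} = 1$ ($I{\left(R \right)} = \frac{R - 1}{R - 1} = \frac{-1 + R}{-1 + R} = 1$)
$B{\left(-1,-6 \right)} I{\left(V{\left(-2,5 \right)} \right)} \left(\left(-1\right) 0\right) = 0 \cdot 1 \left(\left(-1\right) 0\right) = 0 \cdot 0 = 0$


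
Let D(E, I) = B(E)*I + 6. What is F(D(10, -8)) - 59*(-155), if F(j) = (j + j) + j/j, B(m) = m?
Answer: 8998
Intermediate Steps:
D(E, I) = 6 + E*I (D(E, I) = E*I + 6 = 6 + E*I)
F(j) = 1 + 2*j (F(j) = 2*j + 1 = 1 + 2*j)
F(D(10, -8)) - 59*(-155) = (1 + 2*(6 + 10*(-8))) - 59*(-155) = (1 + 2*(6 - 80)) + 9145 = (1 + 2*(-74)) + 9145 = (1 - 148) + 9145 = -147 + 9145 = 8998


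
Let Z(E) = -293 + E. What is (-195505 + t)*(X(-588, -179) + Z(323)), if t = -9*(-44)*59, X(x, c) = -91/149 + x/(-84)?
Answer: -933348502/149 ≈ -6.2641e+6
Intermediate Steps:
X(x, c) = -91/149 - x/84 (X(x, c) = -91*1/149 + x*(-1/84) = -91/149 - x/84)
t = 23364 (t = 396*59 = 23364)
(-195505 + t)*(X(-588, -179) + Z(323)) = (-195505 + 23364)*((-91/149 - 1/84*(-588)) + (-293 + 323)) = -172141*((-91/149 + 7) + 30) = -172141*(952/149 + 30) = -172141*5422/149 = -933348502/149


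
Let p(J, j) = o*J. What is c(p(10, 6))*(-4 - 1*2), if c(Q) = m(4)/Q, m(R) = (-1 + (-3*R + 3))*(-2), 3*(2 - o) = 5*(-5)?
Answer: -36/31 ≈ -1.1613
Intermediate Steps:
o = 31/3 (o = 2 - 5*(-5)/3 = 2 - 1/3*(-25) = 2 + 25/3 = 31/3 ≈ 10.333)
p(J, j) = 31*J/3
m(R) = -4 + 6*R (m(R) = (-1 + (3 - 3*R))*(-2) = (2 - 3*R)*(-2) = -4 + 6*R)
c(Q) = 20/Q (c(Q) = (-4 + 6*4)/Q = (-4 + 24)/Q = 20/Q)
c(p(10, 6))*(-4 - 1*2) = (20/(((31/3)*10)))*(-4 - 1*2) = (20/(310/3))*(-4 - 2) = (20*(3/310))*(-6) = (6/31)*(-6) = -36/31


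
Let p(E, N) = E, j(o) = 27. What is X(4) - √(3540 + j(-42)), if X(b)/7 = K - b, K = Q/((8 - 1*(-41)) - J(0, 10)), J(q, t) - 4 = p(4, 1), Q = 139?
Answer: -175/41 - √3567 ≈ -63.993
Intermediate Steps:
J(q, t) = 8 (J(q, t) = 4 + 4 = 8)
K = 139/41 (K = 139/((8 - 1*(-41)) - 1*8) = 139/((8 + 41) - 8) = 139/(49 - 8) = 139/41 ≈ 3.3902)
X(b) = 973/41 - 7*b (X(b) = 7*(139/41 - b) = 973/41 - 7*b)
X(4) - √(3540 + j(-42)) = (973/41 - 7*4) - √(3540 + 27) = (973/41 - 28) - √3567 = -175/41 - √3567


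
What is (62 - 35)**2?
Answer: 729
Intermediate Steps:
(62 - 35)**2 = 27**2 = 729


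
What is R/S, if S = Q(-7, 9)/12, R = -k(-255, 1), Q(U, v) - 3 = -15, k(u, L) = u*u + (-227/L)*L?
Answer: 64798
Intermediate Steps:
k(u, L) = -227 + u² (k(u, L) = u² - 227 = -227 + u²)
Q(U, v) = -12 (Q(U, v) = 3 - 15 = -12)
R = -64798 (R = -(-227 + (-255)²) = -(-227 + 65025) = -1*64798 = -64798)
S = -1 (S = -12/12 = (1/12)*(-12) = -1)
R/S = -64798/(-1) = -64798*(-1) = 64798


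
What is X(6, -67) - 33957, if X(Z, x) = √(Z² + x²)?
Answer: -33957 + 5*√181 ≈ -33890.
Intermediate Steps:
X(6, -67) - 33957 = √(6² + (-67)²) - 33957 = √(36 + 4489) - 33957 = √4525 - 33957 = 5*√181 - 33957 = -33957 + 5*√181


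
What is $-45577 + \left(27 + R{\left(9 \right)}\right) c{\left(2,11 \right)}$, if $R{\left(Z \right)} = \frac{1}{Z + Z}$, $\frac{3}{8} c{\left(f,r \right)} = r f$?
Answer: $- \frac{1187723}{27} \approx -43990.0$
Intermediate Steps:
$c{\left(f,r \right)} = \frac{8 f r}{3}$ ($c{\left(f,r \right)} = \frac{8 r f}{3} = \frac{8 f r}{3}$)
$R{\left(Z \right)} = \frac{1}{2 Z}$
$-45577 + \left(27 + R{\left(9 \right)}\right) c{\left(2,11 \right)} = -45577 + \left(27 + \frac{1}{2 \cdot 9}\right) \frac{8}{3} \cdot 2 \cdot 11 = -45577 + \left(27 + \frac{1}{2} \cdot \frac{1}{9}\right) \frac{176}{3} = -45577 + \left(27 + \frac{1}{18}\right) \frac{176}{3} = -45577 + \frac{487}{18} \cdot \frac{176}{3} = -45577 + \frac{42856}{27} = - \frac{1187723}{27}$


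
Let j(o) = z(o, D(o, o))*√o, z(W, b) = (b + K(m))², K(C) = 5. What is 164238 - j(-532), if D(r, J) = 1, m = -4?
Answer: 164238 - 72*I*√133 ≈ 1.6424e+5 - 830.34*I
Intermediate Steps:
z(W, b) = (5 + b)² (z(W, b) = (b + 5)² = (5 + b)²)
j(o) = 36*√o (j(o) = (5 + 1)²*√o = 6²*√o = 36*√o)
164238 - j(-532) = 164238 - 36*√(-532) = 164238 - 36*2*I*√133 = 164238 - 72*I*√133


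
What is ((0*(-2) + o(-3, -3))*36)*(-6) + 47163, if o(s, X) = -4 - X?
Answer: 47379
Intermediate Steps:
((0*(-2) + o(-3, -3))*36)*(-6) + 47163 = ((0*(-2) + (-4 - 1*(-3)))*36)*(-6) + 47163 = ((0 + (-4 + 3))*36)*(-6) + 47163 = ((0 - 1)*36)*(-6) + 47163 = -1*36*(-6) + 47163 = -36*(-6) + 47163 = 216 + 47163 = 47379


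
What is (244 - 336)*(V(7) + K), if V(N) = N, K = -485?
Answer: 43976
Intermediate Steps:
(244 - 336)*(V(7) + K) = (244 - 336)*(7 - 485) = -92*(-478) = 43976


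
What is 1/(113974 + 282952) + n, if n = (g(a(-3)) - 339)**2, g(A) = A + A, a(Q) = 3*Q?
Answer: 50587821775/396926 ≈ 1.2745e+5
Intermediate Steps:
g(A) = 2*A
n = 127449 (n = (2*(3*(-3)) - 339)**2 = (2*(-9) - 339)**2 = (-18 - 339)**2 = (-357)**2 = 127449)
1/(113974 + 282952) + n = 1/(113974 + 282952) + 127449 = 1/396926 + 127449 = 50587821775/396926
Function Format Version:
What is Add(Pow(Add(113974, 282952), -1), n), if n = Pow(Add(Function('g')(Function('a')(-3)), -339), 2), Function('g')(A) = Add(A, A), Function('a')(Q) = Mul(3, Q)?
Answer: Rational(50587821775, 396926) ≈ 1.2745e+5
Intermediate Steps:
Function('g')(A) = Mul(2, A)
n = 127449 (n = Pow(Add(Mul(2, Mul(3, -3)), -339), 2) = Pow(Add(Mul(2, -9), -339), 2) = Pow(Add(-18, -339), 2) = Pow(-357, 2) = 127449)
Add(Pow(Add(113974, 282952), -1), n) = Add(Pow(Add(113974, 282952), -1), 127449) = Add(Pow(396926, -1), 127449) = Add(Rational(1, 396926), 127449) = Rational(50587821775, 396926)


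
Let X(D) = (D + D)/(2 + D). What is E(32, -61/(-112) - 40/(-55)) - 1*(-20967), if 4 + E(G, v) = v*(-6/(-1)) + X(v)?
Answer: 52074021723/2483096 ≈ 20971.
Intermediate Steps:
X(D) = 2*D/(2 + D) (X(D) = (2*D)/(2 + D) = 2*D/(2 + D))
E(G, v) = -4 + 6*v + 2*v/(2 + v) (E(G, v) = -4 + (v*(-6/(-1)) + 2*v/(2 + v)) = -4 + (v*(-6*(-1)) + 2*v/(2 + v)) = -4 + (v*6 + 2*v/(2 + v)) = -4 + (6*v + 2*v/(2 + v)) = -4 + 6*v + 2*v/(2 + v))
E(32, -61/(-112) - 40/(-55)) - 1*(-20967) = 2*(-4 + 3*(-61/(-112) - 40/(-55))² + 5*(-61/(-112) - 40/(-55)))/(2 + (-61/(-112) - 40/(-55))) - 1*(-20967) = 2*(-4 + 3*(-61*(-1/112) - 40*(-1/55))² + 5*(-61*(-1/112) - 40*(-1/55)))/(2 + (-61*(-1/112) - 40*(-1/55))) + 20967 = 2*(-4 + 3*(61/112 + 8/11)² + 5*(61/112 + 8/11))/(2 + (61/112 + 8/11)) + 20967 = 2*(-4 + 3*(1567/1232)² + 5*(1567/1232))/(2 + 1567/1232) + 20967 = 2*(-4 + 3*(2455489/1517824) + 7835/1232)/(4031/1232) + 20967 = 2*(1232/4031)*(-4 + 7366467/1517824 + 7835/1232) + 20967 = 2*(1232/4031)*(10947891/1517824) + 20967 = 10947891/2483096 + 20967 = 52074021723/2483096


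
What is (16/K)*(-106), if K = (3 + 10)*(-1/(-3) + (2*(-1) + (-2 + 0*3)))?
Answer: 5088/143 ≈ 35.580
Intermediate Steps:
K = -143/3 (K = 13*(-1*(-1/3) + (-2 + (-2 + 0))) = 13*(1/3 + (-2 - 2)) = 13*(1/3 - 4) = 13*(-11/3) = -143/3 ≈ -47.667)
(16/K)*(-106) = (16/(-143/3))*(-106) = (16*(-3/143))*(-106) = -48/143*(-106) = 5088/143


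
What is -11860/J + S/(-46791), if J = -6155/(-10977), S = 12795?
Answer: -406111264283/19199907 ≈ -21152.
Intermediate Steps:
J = 6155/10977 (J = -6155*(-1/10977) = 6155/10977 ≈ 0.56072)
-11860/J + S/(-46791) = -11860/6155/10977 + 12795/(-46791) = -11860*10977/6155 + 12795*(-1/46791) = -26037444/1231 - 4265/15597 = -406111264283/19199907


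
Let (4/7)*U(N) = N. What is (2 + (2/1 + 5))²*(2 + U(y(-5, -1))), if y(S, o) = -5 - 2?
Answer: -3321/4 ≈ -830.25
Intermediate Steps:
y(S, o) = -7
U(N) = 7*N/4
(2 + (2/1 + 5))²*(2 + U(y(-5, -1))) = (2 + (2/1 + 5))²*(2 + (7/4)*(-7)) = (2 + (2*1 + 5))²*(2 - 49/4) = (2 + (2 + 5))²*(-41/4) = (2 + 7)²*(-41/4) = 9²*(-41/4) = 81*(-41/4) = -3321/4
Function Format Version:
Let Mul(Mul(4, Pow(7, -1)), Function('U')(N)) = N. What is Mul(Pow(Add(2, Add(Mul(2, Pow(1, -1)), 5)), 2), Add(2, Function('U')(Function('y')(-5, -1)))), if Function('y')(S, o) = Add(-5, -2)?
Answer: Rational(-3321, 4) ≈ -830.25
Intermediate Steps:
Function('y')(S, o) = -7
Function('U')(N) = Mul(Rational(7, 4), N)
Mul(Pow(Add(2, Add(Mul(2, Pow(1, -1)), 5)), 2), Add(2, Function('U')(Function('y')(-5, -1)))) = Mul(Pow(Add(2, Add(Mul(2, Pow(1, -1)), 5)), 2), Add(2, Mul(Rational(7, 4), -7))) = Mul(Pow(Add(2, Add(Mul(2, 1), 5)), 2), Add(2, Rational(-49, 4))) = Mul(Pow(Add(2, Add(2, 5)), 2), Rational(-41, 4)) = Mul(Pow(Add(2, 7), 2), Rational(-41, 4)) = Mul(Pow(9, 2), Rational(-41, 4)) = Mul(81, Rational(-41, 4)) = Rational(-3321, 4)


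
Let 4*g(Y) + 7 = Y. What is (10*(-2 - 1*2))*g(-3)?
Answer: 100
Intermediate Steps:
g(Y) = -7/4 + Y/4
(10*(-2 - 1*2))*g(-3) = (10*(-2 - 1*2))*(-7/4 + (1/4)*(-3)) = (10*(-2 - 2))*(-7/4 - 3/4) = (10*(-4))*(-5/2) = -40*(-5/2) = 100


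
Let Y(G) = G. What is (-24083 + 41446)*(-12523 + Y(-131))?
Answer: -219711402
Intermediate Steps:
(-24083 + 41446)*(-12523 + Y(-131)) = (-24083 + 41446)*(-12523 - 131) = 17363*(-12654) = -219711402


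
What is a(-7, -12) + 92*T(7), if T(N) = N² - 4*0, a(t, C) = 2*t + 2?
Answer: 4496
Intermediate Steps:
a(t, C) = 2 + 2*t
T(N) = N² (T(N) = N² + 0 = N²)
a(-7, -12) + 92*T(7) = (2 + 2*(-7)) + 92*7² = (2 - 14) + 92*49 = -12 + 4508 = 4496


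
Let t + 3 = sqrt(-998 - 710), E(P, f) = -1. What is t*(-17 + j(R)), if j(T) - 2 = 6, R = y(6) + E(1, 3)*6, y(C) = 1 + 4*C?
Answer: 27 - 18*I*sqrt(427) ≈ 27.0 - 371.95*I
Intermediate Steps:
R = 19 (R = (1 + 4*6) - 1*6 = (1 + 24) - 6 = 25 - 6 = 19)
j(T) = 8 (j(T) = 2 + 6 = 8)
t = -3 + 2*I*sqrt(427) (t = -3 + sqrt(-998 - 710) = -3 + sqrt(-1708) = -3 + 2*I*sqrt(427) ≈ -3.0 + 41.328*I)
t*(-17 + j(R)) = (-3 + 2*I*sqrt(427))*(-17 + 8) = (-3 + 2*I*sqrt(427))*(-9) = 27 - 18*I*sqrt(427)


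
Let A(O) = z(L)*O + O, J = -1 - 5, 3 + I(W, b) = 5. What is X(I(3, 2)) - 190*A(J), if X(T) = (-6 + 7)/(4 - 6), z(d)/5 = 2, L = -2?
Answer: 25079/2 ≈ 12540.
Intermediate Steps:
I(W, b) = 2 (I(W, b) = -3 + 5 = 2)
J = -6
z(d) = 10 (z(d) = 5*2 = 10)
A(O) = 11*O (A(O) = 10*O + O = 11*O)
X(T) = -1/2 (X(T) = 1/(-2) = 1*(-1/2) = -1/2)
X(I(3, 2)) - 190*A(J) = -1/2 - 2090*(-6) = -1/2 - 190*(-66) = -1/2 + 12540 = 25079/2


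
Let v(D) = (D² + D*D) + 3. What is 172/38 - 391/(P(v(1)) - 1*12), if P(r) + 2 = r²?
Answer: -6483/209 ≈ -31.019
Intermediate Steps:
v(D) = 3 + 2*D² (v(D) = (D² + D²) + 3 = 2*D² + 3 = 3 + 2*D²)
P(r) = -2 + r²
172/38 - 391/(P(v(1)) - 1*12) = 172/38 - 391/((-2 + (3 + 2*1²)²) - 1*12) = 172*(1/38) - 391/((-2 + (3 + 2*1)²) - 12) = 86/19 - 391/((-2 + (3 + 2)²) - 12) = 86/19 - 391/((-2 + 5²) - 12) = 86/19 - 391/((-2 + 25) - 12) = 86/19 - 391/(23 - 12) = 86/19 - 391/11 = -6483/209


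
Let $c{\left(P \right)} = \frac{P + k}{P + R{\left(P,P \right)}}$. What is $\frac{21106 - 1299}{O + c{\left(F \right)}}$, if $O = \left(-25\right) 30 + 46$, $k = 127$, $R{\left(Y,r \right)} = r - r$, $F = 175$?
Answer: $- \frac{3466225}{122898} \approx -28.204$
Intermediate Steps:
$R{\left(Y,r \right)} = 0$
$O = -704$ ($O = -750 + 46 = -704$)
$c{\left(P \right)} = \frac{127 + P}{P}$ ($c{\left(P \right)} = \frac{P + 127}{P + 0} = \frac{127 + P}{P}$)
$\frac{21106 - 1299}{O + c{\left(F \right)}} = \frac{21106 - 1299}{-704 + \frac{127 + 175}{175}} = \frac{19807}{-704 + \frac{1}{175} \cdot 302} = \frac{19807}{-704 + \frac{302}{175}} = \frac{19807}{- \frac{122898}{175}} = 19807 \left(- \frac{175}{122898}\right) = - \frac{3466225}{122898}$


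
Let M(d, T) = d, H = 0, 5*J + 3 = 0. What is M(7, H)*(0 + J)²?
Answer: 63/25 ≈ 2.5200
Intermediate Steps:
J = -⅗ (J = -⅗ + (⅕)*0 = -⅗ + 0 = -⅗ ≈ -0.60000)
M(7, H)*(0 + J)² = 7*(0 - ⅗)² = 7*(-⅗)² = 7*(9/25) = 63/25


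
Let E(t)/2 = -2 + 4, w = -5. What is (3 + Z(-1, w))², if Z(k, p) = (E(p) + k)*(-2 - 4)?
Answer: 225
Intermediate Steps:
E(t) = 4 (E(t) = 2*(-2 + 4) = 2*2 = 4)
Z(k, p) = -24 - 6*k (Z(k, p) = (4 + k)*(-2 - 4) = (4 + k)*(-6) = -24 - 6*k)
(3 + Z(-1, w))² = (3 + (-24 - 6*(-1)))² = (3 + (-24 + 6))² = (3 - 18)² = (-15)² = 225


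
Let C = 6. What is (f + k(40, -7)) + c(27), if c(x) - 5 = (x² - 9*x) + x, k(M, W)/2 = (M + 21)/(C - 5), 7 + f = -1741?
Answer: -1108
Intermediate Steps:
f = -1748 (f = -7 - 1741 = -1748)
k(M, W) = 42 + 2*M (k(M, W) = 2*((M + 21)/(6 - 5)) = 2*((21 + M)/1) = 2*((21 + M)*1) = 2*(21 + M) = 42 + 2*M)
c(x) = 5 + x² - 8*x (c(x) = 5 + ((x² - 9*x) + x) = 5 + (x² - 8*x) = 5 + x² - 8*x)
(f + k(40, -7)) + c(27) = (-1748 + (42 + 2*40)) + (5 + 27² - 8*27) = (-1748 + (42 + 80)) + (5 + 729 - 216) = (-1748 + 122) + 518 = -1626 + 518 = -1108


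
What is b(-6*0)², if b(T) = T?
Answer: 0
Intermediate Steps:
b(-6*0)² = (-6*0)² = 0² = 0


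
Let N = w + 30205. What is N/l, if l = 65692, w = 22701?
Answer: 26453/32846 ≈ 0.80536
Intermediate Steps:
N = 52906 (N = 22701 + 30205 = 52906)
N/l = 52906/65692 = 52906*(1/65692) = 26453/32846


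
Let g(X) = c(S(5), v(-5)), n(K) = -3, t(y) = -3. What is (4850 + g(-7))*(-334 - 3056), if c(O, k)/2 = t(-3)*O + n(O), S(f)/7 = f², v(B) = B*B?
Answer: -12861660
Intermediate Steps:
v(B) = B²
S(f) = 7*f²
c(O, k) = -6 - 6*O (c(O, k) = 2*(-3*O - 3) = 2*(-3 - 3*O) = -6 - 6*O)
g(X) = -1056 (g(X) = -6 - 42*5² = -6 - 42*25 = -6 - 6*175 = -6 - 1050 = -1056)
(4850 + g(-7))*(-334 - 3056) = (4850 - 1056)*(-334 - 3056) = 3794*(-3390) = -12861660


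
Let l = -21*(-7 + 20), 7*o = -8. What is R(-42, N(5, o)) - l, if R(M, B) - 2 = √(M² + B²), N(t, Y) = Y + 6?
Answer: 275 + 2*√21898/7 ≈ 317.28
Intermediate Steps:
o = -8/7 (o = (⅐)*(-8) = -8/7 ≈ -1.1429)
N(t, Y) = 6 + Y
l = -273 (l = -21*13 = -273)
R(M, B) = 2 + √(B² + M²) (R(M, B) = 2 + √(M² + B²) = 2 + √(B² + M²))
R(-42, N(5, o)) - l = (2 + √((6 - 8/7)² + (-42)²)) - 1*(-273) = (2 + √((34/7)² + 1764)) + 273 = (2 + √(1156/49 + 1764)) + 273 = (2 + √(87592/49)) + 273 = (2 + 2*√21898/7) + 273 = 275 + 2*√21898/7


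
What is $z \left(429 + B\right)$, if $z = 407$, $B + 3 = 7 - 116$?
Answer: $129019$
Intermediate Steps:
$B = -112$ ($B = -3 + \left(7 - 116\right) = -3 - 109 = -112$)
$z \left(429 + B\right) = 407 \left(429 - 112\right) = 407 \cdot 317 = 129019$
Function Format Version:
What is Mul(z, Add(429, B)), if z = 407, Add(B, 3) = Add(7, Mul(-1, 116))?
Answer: 129019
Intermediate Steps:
B = -112 (B = Add(-3, Add(7, Mul(-1, 116))) = Add(-3, Add(7, -116)) = Add(-3, -109) = -112)
Mul(z, Add(429, B)) = Mul(407, Add(429, -112)) = Mul(407, 317) = 129019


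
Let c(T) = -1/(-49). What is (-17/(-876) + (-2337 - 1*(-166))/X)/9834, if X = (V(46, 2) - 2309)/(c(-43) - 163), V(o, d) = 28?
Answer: -15185842783/962843439096 ≈ -0.015772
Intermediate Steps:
c(T) = 1/49 (c(T) = -1*(-1/49) = 1/49)
X = 111769/7986 (X = (28 - 2309)/(1/49 - 163) = -2281/(-7986/49) = -2281*(-49/7986) = 111769/7986 ≈ 13.996)
(-17/(-876) + (-2337 - 1*(-166))/X)/9834 = (-17/(-876) + (-2337 - 1*(-166))/(111769/7986))/9834 = (-17*(-1/876) + (-2337 + 166)*(7986/111769))*(1/9834) = (17/876 - 2171*7986/111769)*(1/9834) = (17/876 - 17337606/111769)*(1/9834) = -15185842783/97909644*1/9834 = -15185842783/962843439096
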